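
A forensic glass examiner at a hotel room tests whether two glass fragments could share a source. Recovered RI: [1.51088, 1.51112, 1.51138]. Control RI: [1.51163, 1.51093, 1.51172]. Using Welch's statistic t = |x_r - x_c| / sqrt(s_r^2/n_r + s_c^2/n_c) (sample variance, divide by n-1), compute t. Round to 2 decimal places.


Welch's t-criterion for glass RI comparison:
Recovered mean = sum / n_r = 4.53338 / 3 = 1.5111267
Control mean = sum / n_c = 4.53428 / 3 = 1.5114267
Recovered sample variance s_r^2 = 6.25333e-08
Control sample variance s_c^2 = 1.87033e-07
Welch SE (unpooled) = sqrt(s_r^2/n_r + s_c^2/n_c) = sqrt(2.08444e-08 + 6.23444e-08) = sqrt(8.31888e-08) = 0.000288425
|mean_r - mean_c| = 0.0003
t = 0.0003 / 0.000288425 = 1.04

1.04


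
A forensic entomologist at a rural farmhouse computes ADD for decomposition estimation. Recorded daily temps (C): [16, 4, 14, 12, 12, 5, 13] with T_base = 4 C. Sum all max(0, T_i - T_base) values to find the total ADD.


Computing ADD day by day:
Day 1: max(0, 16 - 4) = 12
Day 2: max(0, 4 - 4) = 0
Day 3: max(0, 14 - 4) = 10
Day 4: max(0, 12 - 4) = 8
Day 5: max(0, 12 - 4) = 8
Day 6: max(0, 5 - 4) = 1
Day 7: max(0, 13 - 4) = 9
Total ADD = 48

48


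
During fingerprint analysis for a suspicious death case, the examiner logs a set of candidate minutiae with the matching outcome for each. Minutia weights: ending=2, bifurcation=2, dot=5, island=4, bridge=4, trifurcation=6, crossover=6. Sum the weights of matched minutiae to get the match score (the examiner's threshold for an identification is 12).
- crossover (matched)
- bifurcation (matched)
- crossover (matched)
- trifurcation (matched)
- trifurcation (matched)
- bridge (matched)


Weighted minutiae match score:
  crossover: matched, +6 (running total 6)
  bifurcation: matched, +2 (running total 8)
  crossover: matched, +6 (running total 14)
  trifurcation: matched, +6 (running total 20)
  trifurcation: matched, +6 (running total 26)
  bridge: matched, +4 (running total 30)
Total score = 30
Threshold = 12; verdict = identification

30


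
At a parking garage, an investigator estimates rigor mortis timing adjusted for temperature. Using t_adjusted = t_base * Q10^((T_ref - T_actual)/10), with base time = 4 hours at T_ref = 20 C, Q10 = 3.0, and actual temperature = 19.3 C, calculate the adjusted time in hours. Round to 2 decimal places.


Rigor mortis time adjustment:
Exponent = (T_ref - T_actual) / 10 = (20 - 19.3) / 10 = 0.07
Q10 factor = 3.0^0.07 = 1.07994
t_adjusted = 4 * 1.07994 = 4.32 hours

4.32


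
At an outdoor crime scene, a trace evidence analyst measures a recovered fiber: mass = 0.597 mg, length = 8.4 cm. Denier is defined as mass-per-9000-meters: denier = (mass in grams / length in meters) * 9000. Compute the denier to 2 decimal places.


Denier calculation:
Mass in grams = 0.597 mg / 1000 = 0.000597 g
Length in meters = 8.4 cm / 100 = 0.084 m
Linear density = mass / length = 0.000597 / 0.084 = 0.00710714 g/m
Denier = (g/m) * 9000 = 0.00710714 * 9000 = 63.96

63.96


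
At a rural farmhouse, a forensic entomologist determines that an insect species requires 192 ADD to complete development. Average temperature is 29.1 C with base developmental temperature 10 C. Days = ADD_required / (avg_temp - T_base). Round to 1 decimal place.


Insect development time:
Effective temperature = avg_temp - T_base = 29.1 - 10 = 19.1 C
Days = ADD / effective_temp = 192 / 19.1 = 10.1 days

10.1


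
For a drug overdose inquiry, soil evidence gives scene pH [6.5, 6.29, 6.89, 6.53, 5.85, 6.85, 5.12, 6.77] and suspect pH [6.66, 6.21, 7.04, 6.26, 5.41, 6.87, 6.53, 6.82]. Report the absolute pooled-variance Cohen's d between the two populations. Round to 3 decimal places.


Pooled-variance Cohen's d for soil pH comparison:
Scene mean = 50.8 / 8 = 6.35
Suspect mean = 51.8 / 8 = 6.475
Scene sample variance s_s^2 = 0.362771
Suspect sample variance s_c^2 = 0.268886
Pooled variance = ((n_s-1)*s_s^2 + (n_c-1)*s_c^2) / (n_s + n_c - 2) = 0.315829
Pooled SD = sqrt(0.315829) = 0.561987
Mean difference = -0.125
|d| = |-0.125| / 0.561987 = 0.222

0.222


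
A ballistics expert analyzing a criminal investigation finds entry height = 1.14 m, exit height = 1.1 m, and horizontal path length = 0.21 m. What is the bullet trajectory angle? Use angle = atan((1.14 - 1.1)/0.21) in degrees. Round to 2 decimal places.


Bullet trajectory angle:
Height difference = 1.14 - 1.1 = 0.04 m
angle = atan(0.04 / 0.21)
angle = atan(0.190476)
angle = 10.78 degrees

10.78


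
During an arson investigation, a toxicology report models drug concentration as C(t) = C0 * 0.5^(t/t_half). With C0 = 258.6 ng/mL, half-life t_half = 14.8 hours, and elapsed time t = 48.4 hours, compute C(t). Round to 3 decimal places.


Drug concentration decay:
Number of half-lives = t / t_half = 48.4 / 14.8 = 3.27027
Decay factor = 0.5^3.27027 = 0.10364554
C(t) = 258.6 * 0.10364554 = 26.803 ng/mL

26.803


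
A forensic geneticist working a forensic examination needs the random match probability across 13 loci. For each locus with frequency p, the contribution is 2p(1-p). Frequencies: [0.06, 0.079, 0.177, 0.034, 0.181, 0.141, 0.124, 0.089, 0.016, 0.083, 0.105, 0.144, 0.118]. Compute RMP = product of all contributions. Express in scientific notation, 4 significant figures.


Computing RMP for 13 loci:
Locus 1: 2 * 0.06 * 0.94 = 0.1128
Locus 2: 2 * 0.079 * 0.921 = 0.145518
Locus 3: 2 * 0.177 * 0.823 = 0.291342
Locus 4: 2 * 0.034 * 0.966 = 0.065688
Locus 5: 2 * 0.181 * 0.819 = 0.296478
Locus 6: 2 * 0.141 * 0.859 = 0.242238
Locus 7: 2 * 0.124 * 0.876 = 0.217248
Locus 8: 2 * 0.089 * 0.911 = 0.162158
Locus 9: 2 * 0.016 * 0.984 = 0.031488
Locus 10: 2 * 0.083 * 0.917 = 0.152222
Locus 11: 2 * 0.105 * 0.895 = 0.18795
Locus 12: 2 * 0.144 * 0.856 = 0.246528
Locus 13: 2 * 0.118 * 0.882 = 0.208152
RMP = 3.674e-11

3.674e-11


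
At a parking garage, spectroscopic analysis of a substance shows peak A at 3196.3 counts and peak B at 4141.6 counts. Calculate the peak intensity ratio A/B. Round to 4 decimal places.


Spectral peak ratio:
Peak A = 3196.3 counts
Peak B = 4141.6 counts
Ratio = 3196.3 / 4141.6 = 0.7718

0.7718


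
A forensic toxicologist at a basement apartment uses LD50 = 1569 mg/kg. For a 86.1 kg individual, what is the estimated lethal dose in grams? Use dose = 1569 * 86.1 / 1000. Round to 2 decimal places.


Lethal dose calculation:
Lethal dose = LD50 * body_weight / 1000
= 1569 * 86.1 / 1000
= 135090.9 / 1000
= 135.09 g

135.09


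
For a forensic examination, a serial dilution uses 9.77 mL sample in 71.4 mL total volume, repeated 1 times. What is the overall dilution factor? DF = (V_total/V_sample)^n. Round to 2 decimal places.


Dilution factor calculation:
Single dilution = V_total / V_sample = 71.4 / 9.77 ≈ 7.308086
Number of dilutions = 1
Total DF = (71.4 / 9.77)^1 (full precision, rounded at the end) = 7.31

7.31


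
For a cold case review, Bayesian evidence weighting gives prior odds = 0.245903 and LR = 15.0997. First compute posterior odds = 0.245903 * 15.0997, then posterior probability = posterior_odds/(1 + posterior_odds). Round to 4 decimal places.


Bayesian evidence evaluation:
Posterior odds = prior_odds * LR = 0.245903 * 15.0997 = 3.713062
Posterior probability = posterior_odds / (1 + posterior_odds)
= 3.713062 / (1 + 3.713062)
= 3.713062 / 4.713062
= 0.7878

0.7878


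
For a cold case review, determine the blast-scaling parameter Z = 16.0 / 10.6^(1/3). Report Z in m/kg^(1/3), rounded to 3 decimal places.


Scaled distance calculation:
W^(1/3) = 10.6^(1/3) = 2.196689
Z = R / W^(1/3) = 16.0 / 2.196689
Z = 7.284 m/kg^(1/3)

7.284


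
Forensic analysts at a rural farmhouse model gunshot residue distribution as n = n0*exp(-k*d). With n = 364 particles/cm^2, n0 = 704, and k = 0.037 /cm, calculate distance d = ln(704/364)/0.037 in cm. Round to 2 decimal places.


GSR distance calculation:
n0/n = 704 / 364 = 1.934066
ln(n0/n) = 0.659625
d = 0.659625 / 0.037 = 17.83 cm

17.83


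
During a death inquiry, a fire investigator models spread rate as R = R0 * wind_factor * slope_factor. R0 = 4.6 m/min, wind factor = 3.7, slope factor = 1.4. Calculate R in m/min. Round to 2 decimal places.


Fire spread rate calculation:
R = R0 * wind_factor * slope_factor
= 4.6 * 3.7 * 1.4
= 17.02 * 1.4
= 23.83 m/min

23.83


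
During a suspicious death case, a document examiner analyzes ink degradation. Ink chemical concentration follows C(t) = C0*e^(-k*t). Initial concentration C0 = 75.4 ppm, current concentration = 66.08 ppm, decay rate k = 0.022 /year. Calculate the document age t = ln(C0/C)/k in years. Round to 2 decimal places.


Document age estimation:
C0/C = 75.4 / 66.08 = 1.141041
ln(C0/C) = 0.131941
t = 0.131941 / 0.022 = 6.00 years

6.00


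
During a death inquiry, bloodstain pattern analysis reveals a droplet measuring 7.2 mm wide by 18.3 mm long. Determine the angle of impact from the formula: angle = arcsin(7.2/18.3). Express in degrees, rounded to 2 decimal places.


Blood spatter impact angle calculation:
width / length = 7.2 / 18.3 = 0.393443
angle = arcsin(0.393443)
angle = 23.17 degrees

23.17


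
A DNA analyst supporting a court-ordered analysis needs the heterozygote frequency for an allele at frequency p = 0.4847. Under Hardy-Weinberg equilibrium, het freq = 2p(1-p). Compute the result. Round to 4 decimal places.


Hardy-Weinberg heterozygote frequency:
q = 1 - p = 1 - 0.4847 = 0.5153
2pq = 2 * 0.4847 * 0.5153 = 0.4995

0.4995


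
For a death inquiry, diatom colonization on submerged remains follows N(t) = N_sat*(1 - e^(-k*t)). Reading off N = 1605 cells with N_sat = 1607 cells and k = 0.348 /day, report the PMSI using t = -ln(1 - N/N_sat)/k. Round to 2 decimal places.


PMSI from diatom colonization curve:
N / N_sat = 1605 / 1607 = 0.998755
1 - N/N_sat = 0.001245
ln(1 - N/N_sat) = -6.68862
t = -ln(1 - N/N_sat) / k = -(-6.68862) / 0.348 = 19.22 days

19.22


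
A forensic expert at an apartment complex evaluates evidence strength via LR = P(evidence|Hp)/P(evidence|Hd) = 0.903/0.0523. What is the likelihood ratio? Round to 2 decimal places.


Likelihood ratio calculation:
LR = P(E|Hp) / P(E|Hd)
LR = 0.903 / 0.0523
LR = 17.27

17.27


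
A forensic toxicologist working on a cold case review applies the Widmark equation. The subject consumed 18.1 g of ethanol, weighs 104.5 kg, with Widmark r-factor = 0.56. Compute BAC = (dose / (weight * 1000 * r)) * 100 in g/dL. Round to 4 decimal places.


Applying the Widmark formula:
BAC = (dose_g / (body_wt * 1000 * r)) * 100
Denominator = 104.5 * 1000 * 0.56 = 58520
BAC = (18.1 / 58520) * 100
BAC = 0.0309 g/dL

0.0309


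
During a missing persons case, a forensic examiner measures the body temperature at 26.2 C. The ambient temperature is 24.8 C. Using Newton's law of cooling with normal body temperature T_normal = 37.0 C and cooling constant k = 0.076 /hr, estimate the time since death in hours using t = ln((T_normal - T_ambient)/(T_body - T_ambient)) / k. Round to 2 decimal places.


Using Newton's law of cooling:
t = ln((T_normal - T_ambient) / (T_body - T_ambient)) / k
T_normal - T_ambient = 12.2
T_body - T_ambient = 1.4
Ratio = 8.714286
ln(ratio) = 2.164964
t = 2.164964 / 0.076 = 28.49 hours

28.49


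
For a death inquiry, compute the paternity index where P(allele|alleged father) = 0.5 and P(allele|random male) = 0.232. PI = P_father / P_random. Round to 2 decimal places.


Paternity Index calculation:
PI = P(allele|father) / P(allele|random)
PI = 0.5 / 0.232
PI = 2.16

2.16


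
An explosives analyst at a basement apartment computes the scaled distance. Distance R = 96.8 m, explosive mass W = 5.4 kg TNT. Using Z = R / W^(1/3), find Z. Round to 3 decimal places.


Scaled distance calculation:
W^(1/3) = 5.4^(1/3) = 1.754411
Z = R / W^(1/3) = 96.8 / 1.754411
Z = 55.175 m/kg^(1/3)

55.175


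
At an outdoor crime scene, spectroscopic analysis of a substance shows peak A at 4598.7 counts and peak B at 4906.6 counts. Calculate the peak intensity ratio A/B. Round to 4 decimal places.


Spectral peak ratio:
Peak A = 4598.7 counts
Peak B = 4906.6 counts
Ratio = 4598.7 / 4906.6 = 0.9372

0.9372


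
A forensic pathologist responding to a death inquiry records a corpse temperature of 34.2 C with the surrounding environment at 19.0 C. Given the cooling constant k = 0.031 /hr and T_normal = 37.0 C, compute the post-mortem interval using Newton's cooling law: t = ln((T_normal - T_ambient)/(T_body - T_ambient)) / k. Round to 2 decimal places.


Using Newton's law of cooling:
t = ln((T_normal - T_ambient) / (T_body - T_ambient)) / k
T_normal - T_ambient = 18.0
T_body - T_ambient = 15.2
Ratio = 1.184211
ln(ratio) = 0.169077
t = 0.169077 / 0.031 = 5.45 hours

5.45


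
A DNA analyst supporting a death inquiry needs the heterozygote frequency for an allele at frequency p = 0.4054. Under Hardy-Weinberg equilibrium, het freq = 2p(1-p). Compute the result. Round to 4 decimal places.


Hardy-Weinberg heterozygote frequency:
q = 1 - p = 1 - 0.4054 = 0.5946
2pq = 2 * 0.4054 * 0.5946 = 0.4821

0.4821


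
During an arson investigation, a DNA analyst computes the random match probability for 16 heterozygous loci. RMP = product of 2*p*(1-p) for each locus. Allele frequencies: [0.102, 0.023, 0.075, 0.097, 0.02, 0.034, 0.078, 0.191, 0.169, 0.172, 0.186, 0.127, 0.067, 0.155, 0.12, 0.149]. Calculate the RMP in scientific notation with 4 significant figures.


Computing RMP for 16 loci:
Locus 1: 2 * 0.102 * 0.898 = 0.183192
Locus 2: 2 * 0.023 * 0.977 = 0.044942
Locus 3: 2 * 0.075 * 0.925 = 0.13875
Locus 4: 2 * 0.097 * 0.903 = 0.175182
Locus 5: 2 * 0.02 * 0.98 = 0.0392
Locus 6: 2 * 0.034 * 0.966 = 0.065688
Locus 7: 2 * 0.078 * 0.922 = 0.143832
Locus 8: 2 * 0.191 * 0.809 = 0.309038
Locus 9: 2 * 0.169 * 0.831 = 0.280878
Locus 10: 2 * 0.172 * 0.828 = 0.284832
Locus 11: 2 * 0.186 * 0.814 = 0.302808
Locus 12: 2 * 0.127 * 0.873 = 0.221742
Locus 13: 2 * 0.067 * 0.933 = 0.125022
Locus 14: 2 * 0.155 * 0.845 = 0.26195
Locus 15: 2 * 0.12 * 0.88 = 0.2112
Locus 16: 2 * 0.149 * 0.851 = 0.253598
RMP = 2.158e-13

2.158e-13


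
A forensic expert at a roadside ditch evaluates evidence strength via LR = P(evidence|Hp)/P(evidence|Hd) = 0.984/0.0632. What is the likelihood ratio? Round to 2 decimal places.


Likelihood ratio calculation:
LR = P(E|Hp) / P(E|Hd)
LR = 0.984 / 0.0632
LR = 15.57

15.57


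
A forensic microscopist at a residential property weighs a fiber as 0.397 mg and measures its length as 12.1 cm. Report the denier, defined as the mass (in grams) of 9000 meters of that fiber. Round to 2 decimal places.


Denier calculation:
Mass in grams = 0.397 mg / 1000 = 0.000397 g
Length in meters = 12.1 cm / 100 = 0.121 m
Linear density = mass / length = 0.000397 / 0.121 = 0.00328099 g/m
Denier = (g/m) * 9000 = 0.00328099 * 9000 = 29.53

29.53


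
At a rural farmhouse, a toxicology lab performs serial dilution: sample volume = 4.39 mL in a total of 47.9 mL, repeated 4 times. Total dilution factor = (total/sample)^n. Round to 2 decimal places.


Dilution factor calculation:
Single dilution = V_total / V_sample = 47.9 / 4.39 ≈ 10.911162
Number of dilutions = 4
Total DF = (47.9 / 4.39)^4 (full precision, rounded at the end) = 14173.72

14173.72


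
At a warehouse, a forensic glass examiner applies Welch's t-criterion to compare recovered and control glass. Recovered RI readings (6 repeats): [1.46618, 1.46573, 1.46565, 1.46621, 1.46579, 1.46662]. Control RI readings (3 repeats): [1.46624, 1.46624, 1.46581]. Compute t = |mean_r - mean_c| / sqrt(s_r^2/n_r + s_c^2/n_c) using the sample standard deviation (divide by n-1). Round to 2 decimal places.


Welch's t-criterion for glass RI comparison:
Recovered mean = sum / n_r = 8.79618 / 6 = 1.46603
Control mean = sum / n_c = 4.39829 / 3 = 1.4660967
Recovered sample variance s_r^2 = 1.39e-07
Control sample variance s_c^2 = 6.16333e-08
Welch SE (unpooled) = sqrt(s_r^2/n_r + s_c^2/n_c) = sqrt(2.31667e-08 + 2.05444e-08) = sqrt(4.37111e-08) = 0.000209072
|mean_r - mean_c| = 6.66667e-05
t = 6.66667e-05 / 0.000209072 = 0.32

0.32


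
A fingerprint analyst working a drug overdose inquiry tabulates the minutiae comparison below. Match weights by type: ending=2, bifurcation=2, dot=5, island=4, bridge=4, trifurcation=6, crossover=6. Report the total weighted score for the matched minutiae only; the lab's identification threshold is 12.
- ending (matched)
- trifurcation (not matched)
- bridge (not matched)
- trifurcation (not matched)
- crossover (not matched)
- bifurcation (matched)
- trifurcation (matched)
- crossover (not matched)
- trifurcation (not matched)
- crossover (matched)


Weighted minutiae match score:
  ending: matched, +2 (running total 2)
  trifurcation: not matched, +0
  bridge: not matched, +0
  trifurcation: not matched, +0
  crossover: not matched, +0
  bifurcation: matched, +2 (running total 4)
  trifurcation: matched, +6 (running total 10)
  crossover: not matched, +0
  trifurcation: not matched, +0
  crossover: matched, +6 (running total 16)
Total score = 16
Threshold = 12; verdict = identification

16


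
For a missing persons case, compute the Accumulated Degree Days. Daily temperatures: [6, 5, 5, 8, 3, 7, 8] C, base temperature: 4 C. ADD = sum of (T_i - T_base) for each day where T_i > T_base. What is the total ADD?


Computing ADD day by day:
Day 1: max(0, 6 - 4) = 2
Day 2: max(0, 5 - 4) = 1
Day 3: max(0, 5 - 4) = 1
Day 4: max(0, 8 - 4) = 4
Day 5: max(0, 3 - 4) = 0
Day 6: max(0, 7 - 4) = 3
Day 7: max(0, 8 - 4) = 4
Total ADD = 15

15


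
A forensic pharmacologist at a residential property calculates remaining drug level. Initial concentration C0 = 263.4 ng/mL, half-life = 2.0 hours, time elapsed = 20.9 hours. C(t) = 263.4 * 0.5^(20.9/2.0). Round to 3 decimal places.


Drug concentration decay:
Number of half-lives = t / t_half = 20.9 / 2.0 = 10.45
Decay factor = 0.5^10.45 = 0.00071489
C(t) = 263.4 * 0.00071489 = 0.188 ng/mL

0.188


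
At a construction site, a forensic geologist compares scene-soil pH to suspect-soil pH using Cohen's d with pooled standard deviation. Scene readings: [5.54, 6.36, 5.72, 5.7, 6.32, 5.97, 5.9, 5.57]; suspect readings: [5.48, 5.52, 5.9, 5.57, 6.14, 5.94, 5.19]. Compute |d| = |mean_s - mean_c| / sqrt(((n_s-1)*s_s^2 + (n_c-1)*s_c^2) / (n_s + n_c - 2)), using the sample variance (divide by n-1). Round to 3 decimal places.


Pooled-variance Cohen's d for soil pH comparison:
Scene mean = 47.08 / 8 = 5.885
Suspect mean = 39.74 / 7 = 5.677143
Scene sample variance s_s^2 = 0.100286
Suspect sample variance s_c^2 = 0.107557
Pooled variance = ((n_s-1)*s_s^2 + (n_c-1)*s_c^2) / (n_s + n_c - 2) = 0.103642
Pooled SD = sqrt(0.103642) = 0.321935
Mean difference = 0.207857
|d| = |0.207857| / 0.321935 = 0.646

0.646


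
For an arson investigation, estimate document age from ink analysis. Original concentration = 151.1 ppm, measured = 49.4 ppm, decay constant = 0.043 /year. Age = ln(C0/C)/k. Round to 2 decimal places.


Document age estimation:
C0/C = 151.1 / 49.4 = 3.058704
ln(C0/C) = 1.117991
t = 1.117991 / 0.043 = 26.00 years

26.00


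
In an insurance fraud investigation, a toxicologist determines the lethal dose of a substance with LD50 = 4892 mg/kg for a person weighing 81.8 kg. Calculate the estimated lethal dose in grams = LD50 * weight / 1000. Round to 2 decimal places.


Lethal dose calculation:
Lethal dose = LD50 * body_weight / 1000
= 4892 * 81.8 / 1000
= 400165.6 / 1000
= 400.17 g

400.17


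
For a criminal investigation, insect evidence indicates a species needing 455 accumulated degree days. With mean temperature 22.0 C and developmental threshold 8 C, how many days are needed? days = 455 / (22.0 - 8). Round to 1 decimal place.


Insect development time:
Effective temperature = avg_temp - T_base = 22.0 - 8 = 14.0 C
Days = ADD / effective_temp = 455 / 14.0 = 32.5 days

32.5


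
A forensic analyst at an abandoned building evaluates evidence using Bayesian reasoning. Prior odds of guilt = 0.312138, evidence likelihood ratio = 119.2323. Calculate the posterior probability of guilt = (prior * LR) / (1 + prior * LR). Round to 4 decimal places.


Bayesian evidence evaluation:
Posterior odds = prior_odds * LR = 0.312138 * 119.2323 = 37.21693
Posterior probability = posterior_odds / (1 + posterior_odds)
= 37.21693 / (1 + 37.21693)
= 37.21693 / 38.21693
= 0.9738

0.9738


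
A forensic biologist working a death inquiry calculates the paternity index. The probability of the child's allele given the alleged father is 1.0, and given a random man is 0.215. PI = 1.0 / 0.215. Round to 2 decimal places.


Paternity Index calculation:
PI = P(allele|father) / P(allele|random)
PI = 1.0 / 0.215
PI = 4.65

4.65


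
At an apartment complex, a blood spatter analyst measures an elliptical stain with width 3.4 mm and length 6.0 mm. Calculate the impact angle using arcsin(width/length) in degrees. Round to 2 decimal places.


Blood spatter impact angle calculation:
width / length = 3.4 / 6.0 = 0.566667
angle = arcsin(0.566667)
angle = 34.52 degrees

34.52


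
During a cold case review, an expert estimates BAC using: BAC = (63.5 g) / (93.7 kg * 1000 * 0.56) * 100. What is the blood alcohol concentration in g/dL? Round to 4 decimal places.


Applying the Widmark formula:
BAC = (dose_g / (body_wt * 1000 * r)) * 100
Denominator = 93.7 * 1000 * 0.56 = 52472
BAC = (63.5 / 52472) * 100
BAC = 0.1210 g/dL

0.1210


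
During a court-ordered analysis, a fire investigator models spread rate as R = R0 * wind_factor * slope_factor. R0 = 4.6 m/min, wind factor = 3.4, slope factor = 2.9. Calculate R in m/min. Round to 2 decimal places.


Fire spread rate calculation:
R = R0 * wind_factor * slope_factor
= 4.6 * 3.4 * 2.9
= 15.64 * 2.9
= 45.36 m/min

45.36


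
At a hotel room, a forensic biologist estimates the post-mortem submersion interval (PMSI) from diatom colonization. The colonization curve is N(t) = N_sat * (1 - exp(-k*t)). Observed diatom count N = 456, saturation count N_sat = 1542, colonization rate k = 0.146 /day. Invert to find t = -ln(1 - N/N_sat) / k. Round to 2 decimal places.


PMSI from diatom colonization curve:
N / N_sat = 456 / 1542 = 0.29572
1 - N/N_sat = 0.70428
ln(1 - N/N_sat) = -0.350579
t = -ln(1 - N/N_sat) / k = -(-0.350579) / 0.146 = 2.40 days

2.40


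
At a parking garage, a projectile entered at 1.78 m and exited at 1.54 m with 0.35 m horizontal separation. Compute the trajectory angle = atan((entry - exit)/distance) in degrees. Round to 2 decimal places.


Bullet trajectory angle:
Height difference = 1.78 - 1.54 = 0.24 m
angle = atan(0.24 / 0.35)
angle = atan(0.685714)
angle = 34.44 degrees

34.44


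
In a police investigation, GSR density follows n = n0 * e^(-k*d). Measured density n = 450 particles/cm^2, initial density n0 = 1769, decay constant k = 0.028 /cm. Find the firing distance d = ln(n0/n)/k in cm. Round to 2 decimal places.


GSR distance calculation:
n0/n = 1769 / 450 = 3.931111
ln(n0/n) = 1.368922
d = 1.368922 / 0.028 = 48.89 cm

48.89


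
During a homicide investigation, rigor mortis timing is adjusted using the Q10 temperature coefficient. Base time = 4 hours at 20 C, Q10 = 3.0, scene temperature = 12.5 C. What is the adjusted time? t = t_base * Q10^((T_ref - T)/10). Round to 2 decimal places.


Rigor mortis time adjustment:
Exponent = (T_ref - T_actual) / 10 = (20 - 12.5) / 10 = 0.75
Q10 factor = 3.0^0.75 = 2.27951
t_adjusted = 4 * 2.27951 = 9.12 hours

9.12


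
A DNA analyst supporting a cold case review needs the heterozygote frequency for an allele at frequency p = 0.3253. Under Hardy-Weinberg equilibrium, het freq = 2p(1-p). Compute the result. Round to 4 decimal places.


Hardy-Weinberg heterozygote frequency:
q = 1 - p = 1 - 0.3253 = 0.6747
2pq = 2 * 0.3253 * 0.6747 = 0.4390

0.4390


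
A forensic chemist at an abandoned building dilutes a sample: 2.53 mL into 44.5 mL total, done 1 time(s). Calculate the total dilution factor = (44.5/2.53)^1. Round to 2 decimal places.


Dilution factor calculation:
Single dilution = V_total / V_sample = 44.5 / 2.53 ≈ 17.588933
Number of dilutions = 1
Total DF = (44.5 / 2.53)^1 (full precision, rounded at the end) = 17.59

17.59


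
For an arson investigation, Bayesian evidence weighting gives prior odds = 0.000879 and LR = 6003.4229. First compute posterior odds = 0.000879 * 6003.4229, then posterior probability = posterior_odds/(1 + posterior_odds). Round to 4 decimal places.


Bayesian evidence evaluation:
Posterior odds = prior_odds * LR = 0.000879 * 6003.4229 = 5.277009
Posterior probability = posterior_odds / (1 + posterior_odds)
= 5.277009 / (1 + 5.277009)
= 5.277009 / 6.277009
= 0.8407

0.8407


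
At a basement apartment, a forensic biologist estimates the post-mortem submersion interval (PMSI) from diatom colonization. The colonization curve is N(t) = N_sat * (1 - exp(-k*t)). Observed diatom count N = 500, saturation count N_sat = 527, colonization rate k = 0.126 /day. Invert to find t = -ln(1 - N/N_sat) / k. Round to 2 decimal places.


PMSI from diatom colonization curve:
N / N_sat = 500 / 527 = 0.948767
1 - N/N_sat = 0.051233
ln(1 - N/N_sat) = -2.971371
t = -ln(1 - N/N_sat) / k = -(-2.971371) / 0.126 = 23.58 days

23.58


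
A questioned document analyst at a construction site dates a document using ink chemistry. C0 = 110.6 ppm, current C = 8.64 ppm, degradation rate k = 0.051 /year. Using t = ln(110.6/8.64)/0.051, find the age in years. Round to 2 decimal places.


Document age estimation:
C0/C = 110.6 / 8.64 = 12.800926
ln(C0/C) = 2.549518
t = 2.549518 / 0.051 = 49.99 years

49.99


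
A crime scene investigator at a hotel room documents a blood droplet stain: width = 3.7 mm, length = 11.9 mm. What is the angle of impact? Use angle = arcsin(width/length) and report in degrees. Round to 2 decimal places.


Blood spatter impact angle calculation:
width / length = 3.7 / 11.9 = 0.310924
angle = arcsin(0.310924)
angle = 18.11 degrees

18.11


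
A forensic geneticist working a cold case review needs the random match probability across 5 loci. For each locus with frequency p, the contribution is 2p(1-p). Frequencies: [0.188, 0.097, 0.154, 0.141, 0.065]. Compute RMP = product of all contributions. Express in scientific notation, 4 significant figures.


Computing RMP for 5 loci:
Locus 1: 2 * 0.188 * 0.812 = 0.305312
Locus 2: 2 * 0.097 * 0.903 = 0.175182
Locus 3: 2 * 0.154 * 0.846 = 0.260568
Locus 4: 2 * 0.141 * 0.859 = 0.242238
Locus 5: 2 * 0.065 * 0.935 = 0.12155
RMP = 4.103e-04

4.103e-04


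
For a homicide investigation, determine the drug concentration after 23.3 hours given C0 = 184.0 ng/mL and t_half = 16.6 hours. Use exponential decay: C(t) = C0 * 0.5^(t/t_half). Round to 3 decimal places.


Drug concentration decay:
Number of half-lives = t / t_half = 23.3 / 16.6 = 1.403614
Decay factor = 0.5^1.403614 = 0.3779811
C(t) = 184.0 * 0.3779811 = 69.549 ng/mL

69.549


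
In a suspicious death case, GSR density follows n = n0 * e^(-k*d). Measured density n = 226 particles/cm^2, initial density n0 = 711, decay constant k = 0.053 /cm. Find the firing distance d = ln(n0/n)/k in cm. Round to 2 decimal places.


GSR distance calculation:
n0/n = 711 / 226 = 3.146018
ln(n0/n) = 1.146138
d = 1.146138 / 0.053 = 21.63 cm

21.63


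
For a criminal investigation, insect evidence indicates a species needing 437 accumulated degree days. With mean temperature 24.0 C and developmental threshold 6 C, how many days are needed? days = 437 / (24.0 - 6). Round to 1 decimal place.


Insect development time:
Effective temperature = avg_temp - T_base = 24.0 - 6 = 18.0 C
Days = ADD / effective_temp = 437 / 18.0 = 24.3 days

24.3


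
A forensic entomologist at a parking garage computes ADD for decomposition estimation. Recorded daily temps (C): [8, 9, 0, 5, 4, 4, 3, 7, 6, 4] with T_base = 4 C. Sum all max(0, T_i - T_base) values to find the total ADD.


Computing ADD day by day:
Day 1: max(0, 8 - 4) = 4
Day 2: max(0, 9 - 4) = 5
Day 3: max(0, 0 - 4) = 0
Day 4: max(0, 5 - 4) = 1
Day 5: max(0, 4 - 4) = 0
Day 6: max(0, 4 - 4) = 0
Day 7: max(0, 3 - 4) = 0
Day 8: max(0, 7 - 4) = 3
Day 9: max(0, 6 - 4) = 2
Day 10: max(0, 4 - 4) = 0
Total ADD = 15

15


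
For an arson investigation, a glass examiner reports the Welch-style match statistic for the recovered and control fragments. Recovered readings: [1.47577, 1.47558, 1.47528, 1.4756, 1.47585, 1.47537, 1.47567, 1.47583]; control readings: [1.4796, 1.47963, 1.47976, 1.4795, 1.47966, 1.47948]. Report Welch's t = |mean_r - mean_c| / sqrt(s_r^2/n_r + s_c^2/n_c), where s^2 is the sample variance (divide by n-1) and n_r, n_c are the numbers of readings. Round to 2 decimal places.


Welch's t-criterion for glass RI comparison:
Recovered mean = sum / n_r = 11.80495 / 8 = 1.4756187
Control mean = sum / n_c = 8.87763 / 6 = 1.479605
Recovered sample variance s_r^2 = 4.31554e-08
Control sample variance s_c^2 = 1.087e-08
Welch SE (unpooled) = sqrt(s_r^2/n_r + s_c^2/n_c) = sqrt(5.39442e-09 + 1.81167e-09) = sqrt(7.20609e-09) = 8.48887e-05
|mean_r - mean_c| = 0.00398625
t = 0.00398625 / 8.48887e-05 = 46.96

46.96


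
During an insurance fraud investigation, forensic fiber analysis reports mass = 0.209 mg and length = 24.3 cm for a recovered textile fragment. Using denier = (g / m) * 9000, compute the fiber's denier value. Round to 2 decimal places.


Denier calculation:
Mass in grams = 0.209 mg / 1000 = 0.000209 g
Length in meters = 24.3 cm / 100 = 0.243 m
Linear density = mass / length = 0.000209 / 0.243 = 0.00086008 g/m
Denier = (g/m) * 9000 = 0.00086008 * 9000 = 7.74

7.74


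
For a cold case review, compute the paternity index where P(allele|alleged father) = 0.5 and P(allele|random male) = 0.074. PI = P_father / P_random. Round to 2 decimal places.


Paternity Index calculation:
PI = P(allele|father) / P(allele|random)
PI = 0.5 / 0.074
PI = 6.76

6.76


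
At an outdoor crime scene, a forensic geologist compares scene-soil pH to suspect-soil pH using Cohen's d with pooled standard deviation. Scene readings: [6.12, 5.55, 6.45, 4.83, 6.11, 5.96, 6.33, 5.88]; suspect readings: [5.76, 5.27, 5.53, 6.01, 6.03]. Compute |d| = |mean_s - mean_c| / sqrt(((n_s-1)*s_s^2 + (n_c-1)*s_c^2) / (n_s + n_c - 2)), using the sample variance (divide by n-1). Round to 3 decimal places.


Pooled-variance Cohen's d for soil pH comparison:
Scene mean = 47.23 / 8 = 5.90375
Suspect mean = 28.6 / 5 = 5.72
Scene sample variance s_s^2 = 0.264455
Suspect sample variance s_c^2 = 0.1051
Pooled variance = ((n_s-1)*s_s^2 + (n_c-1)*s_c^2) / (n_s + n_c - 2) = 0.206508
Pooled SD = sqrt(0.206508) = 0.454432
Mean difference = 0.18375
|d| = |0.18375| / 0.454432 = 0.404

0.404


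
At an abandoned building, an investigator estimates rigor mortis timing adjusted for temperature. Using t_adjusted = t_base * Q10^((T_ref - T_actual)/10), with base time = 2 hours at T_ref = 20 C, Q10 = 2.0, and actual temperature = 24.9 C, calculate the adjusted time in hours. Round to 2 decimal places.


Rigor mortis time adjustment:
Exponent = (T_ref - T_actual) / 10 = (20 - 24.9) / 10 = -0.49
Q10 factor = 2.0^-0.49 = 0.71203
t_adjusted = 2 * 0.71203 = 1.42 hours

1.42


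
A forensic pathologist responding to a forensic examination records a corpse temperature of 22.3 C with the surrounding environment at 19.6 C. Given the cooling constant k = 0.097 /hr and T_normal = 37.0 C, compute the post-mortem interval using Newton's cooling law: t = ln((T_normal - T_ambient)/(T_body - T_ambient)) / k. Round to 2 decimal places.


Using Newton's law of cooling:
t = ln((T_normal - T_ambient) / (T_body - T_ambient)) / k
T_normal - T_ambient = 17.4
T_body - T_ambient = 2.7
Ratio = 6.444444
ln(ratio) = 1.863218
t = 1.863218 / 0.097 = 19.21 hours

19.21


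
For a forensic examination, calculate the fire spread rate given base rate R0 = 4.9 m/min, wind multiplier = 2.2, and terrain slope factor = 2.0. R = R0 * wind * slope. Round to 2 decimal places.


Fire spread rate calculation:
R = R0 * wind_factor * slope_factor
= 4.9 * 2.2 * 2.0
= 10.78 * 2.0
= 21.56 m/min

21.56


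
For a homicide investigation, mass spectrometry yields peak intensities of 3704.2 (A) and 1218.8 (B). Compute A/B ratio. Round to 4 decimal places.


Spectral peak ratio:
Peak A = 3704.2 counts
Peak B = 1218.8 counts
Ratio = 3704.2 / 1218.8 = 3.0392

3.0392


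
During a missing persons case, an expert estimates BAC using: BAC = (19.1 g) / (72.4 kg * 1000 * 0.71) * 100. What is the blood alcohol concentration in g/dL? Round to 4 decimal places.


Applying the Widmark formula:
BAC = (dose_g / (body_wt * 1000 * r)) * 100
Denominator = 72.4 * 1000 * 0.71 = 51404
BAC = (19.1 / 51404) * 100
BAC = 0.0372 g/dL

0.0372


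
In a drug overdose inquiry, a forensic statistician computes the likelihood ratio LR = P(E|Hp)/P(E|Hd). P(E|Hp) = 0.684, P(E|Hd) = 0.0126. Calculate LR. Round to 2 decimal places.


Likelihood ratio calculation:
LR = P(E|Hp) / P(E|Hd)
LR = 0.684 / 0.0126
LR = 54.29

54.29


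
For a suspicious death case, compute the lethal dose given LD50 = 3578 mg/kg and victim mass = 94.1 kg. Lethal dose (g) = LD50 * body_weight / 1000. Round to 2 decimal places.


Lethal dose calculation:
Lethal dose = LD50 * body_weight / 1000
= 3578 * 94.1 / 1000
= 336689.8 / 1000
= 336.69 g

336.69


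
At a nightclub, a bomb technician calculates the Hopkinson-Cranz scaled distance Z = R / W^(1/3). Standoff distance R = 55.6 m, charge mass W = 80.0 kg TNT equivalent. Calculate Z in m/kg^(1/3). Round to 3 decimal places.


Scaled distance calculation:
W^(1/3) = 80.0^(1/3) = 4.308869
Z = R / W^(1/3) = 55.6 / 4.308869
Z = 12.904 m/kg^(1/3)

12.904


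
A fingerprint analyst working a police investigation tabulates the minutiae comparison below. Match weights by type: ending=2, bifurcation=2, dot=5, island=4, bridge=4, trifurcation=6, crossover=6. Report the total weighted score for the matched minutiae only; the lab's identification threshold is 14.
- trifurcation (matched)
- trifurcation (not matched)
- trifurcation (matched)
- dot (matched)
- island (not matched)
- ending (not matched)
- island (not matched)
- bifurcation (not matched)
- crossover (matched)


Weighted minutiae match score:
  trifurcation: matched, +6 (running total 6)
  trifurcation: not matched, +0
  trifurcation: matched, +6 (running total 12)
  dot: matched, +5 (running total 17)
  island: not matched, +0
  ending: not matched, +0
  island: not matched, +0
  bifurcation: not matched, +0
  crossover: matched, +6 (running total 23)
Total score = 23
Threshold = 14; verdict = identification

23


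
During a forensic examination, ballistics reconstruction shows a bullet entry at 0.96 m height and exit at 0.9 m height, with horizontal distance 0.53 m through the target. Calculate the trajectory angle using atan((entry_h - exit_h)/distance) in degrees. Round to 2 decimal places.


Bullet trajectory angle:
Height difference = 0.96 - 0.9 = 0.06 m
angle = atan(0.06 / 0.53)
angle = atan(0.113208)
angle = 6.46 degrees

6.46


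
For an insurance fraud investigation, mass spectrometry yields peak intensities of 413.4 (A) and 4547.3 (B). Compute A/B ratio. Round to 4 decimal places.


Spectral peak ratio:
Peak A = 413.4 counts
Peak B = 4547.3 counts
Ratio = 413.4 / 4547.3 = 0.0909

0.0909


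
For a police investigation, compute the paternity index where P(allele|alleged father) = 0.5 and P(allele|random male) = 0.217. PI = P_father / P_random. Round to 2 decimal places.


Paternity Index calculation:
PI = P(allele|father) / P(allele|random)
PI = 0.5 / 0.217
PI = 2.30

2.30


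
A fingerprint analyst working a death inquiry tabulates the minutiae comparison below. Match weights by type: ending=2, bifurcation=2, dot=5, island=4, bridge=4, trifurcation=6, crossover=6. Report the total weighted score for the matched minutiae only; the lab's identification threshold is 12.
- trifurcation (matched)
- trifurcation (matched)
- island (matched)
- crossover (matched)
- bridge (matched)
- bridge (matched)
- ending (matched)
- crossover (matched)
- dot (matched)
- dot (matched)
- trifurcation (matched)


Weighted minutiae match score:
  trifurcation: matched, +6 (running total 6)
  trifurcation: matched, +6 (running total 12)
  island: matched, +4 (running total 16)
  crossover: matched, +6 (running total 22)
  bridge: matched, +4 (running total 26)
  bridge: matched, +4 (running total 30)
  ending: matched, +2 (running total 32)
  crossover: matched, +6 (running total 38)
  dot: matched, +5 (running total 43)
  dot: matched, +5 (running total 48)
  trifurcation: matched, +6 (running total 54)
Total score = 54
Threshold = 12; verdict = identification

54


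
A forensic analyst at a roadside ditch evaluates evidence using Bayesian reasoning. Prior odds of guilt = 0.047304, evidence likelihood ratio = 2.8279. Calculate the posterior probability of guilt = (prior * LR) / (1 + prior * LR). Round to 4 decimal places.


Bayesian evidence evaluation:
Posterior odds = prior_odds * LR = 0.047304 * 2.8279 = 0.133771
Posterior probability = posterior_odds / (1 + posterior_odds)
= 0.133771 / (1 + 0.133771)
= 0.133771 / 1.133771
= 0.1180

0.1180


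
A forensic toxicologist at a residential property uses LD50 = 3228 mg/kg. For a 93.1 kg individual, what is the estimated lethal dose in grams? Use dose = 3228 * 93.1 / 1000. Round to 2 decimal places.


Lethal dose calculation:
Lethal dose = LD50 * body_weight / 1000
= 3228 * 93.1 / 1000
= 300526.8 / 1000
= 300.53 g

300.53


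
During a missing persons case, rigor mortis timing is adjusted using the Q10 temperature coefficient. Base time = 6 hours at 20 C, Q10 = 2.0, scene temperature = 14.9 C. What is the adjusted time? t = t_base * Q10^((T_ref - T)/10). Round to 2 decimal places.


Rigor mortis time adjustment:
Exponent = (T_ref - T_actual) / 10 = (20 - 14.9) / 10 = 0.51
Q10 factor = 2.0^0.51 = 1.42405
t_adjusted = 6 * 1.42405 = 8.54 hours

8.54


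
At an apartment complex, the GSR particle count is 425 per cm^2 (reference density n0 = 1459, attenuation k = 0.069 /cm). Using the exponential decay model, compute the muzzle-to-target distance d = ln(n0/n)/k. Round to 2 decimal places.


GSR distance calculation:
n0/n = 1459 / 425 = 3.432941
ln(n0/n) = 1.233417
d = 1.233417 / 0.069 = 17.88 cm

17.88


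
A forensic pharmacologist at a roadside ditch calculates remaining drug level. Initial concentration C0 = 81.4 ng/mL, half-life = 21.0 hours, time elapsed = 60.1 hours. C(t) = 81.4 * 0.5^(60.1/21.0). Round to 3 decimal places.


Drug concentration decay:
Number of half-lives = t / t_half = 60.1 / 21.0 = 2.861905
Decay factor = 0.5^2.861905 = 0.13755638
C(t) = 81.4 * 0.13755638 = 11.197 ng/mL

11.197


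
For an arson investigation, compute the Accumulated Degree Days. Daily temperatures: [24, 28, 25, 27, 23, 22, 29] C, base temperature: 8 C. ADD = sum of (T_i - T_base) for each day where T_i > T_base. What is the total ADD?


Computing ADD day by day:
Day 1: max(0, 24 - 8) = 16
Day 2: max(0, 28 - 8) = 20
Day 3: max(0, 25 - 8) = 17
Day 4: max(0, 27 - 8) = 19
Day 5: max(0, 23 - 8) = 15
Day 6: max(0, 22 - 8) = 14
Day 7: max(0, 29 - 8) = 21
Total ADD = 122

122


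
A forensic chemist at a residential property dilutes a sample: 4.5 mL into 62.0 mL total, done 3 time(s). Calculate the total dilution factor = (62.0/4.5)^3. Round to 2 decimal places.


Dilution factor calculation:
Single dilution = V_total / V_sample = 62.0 / 4.5 ≈ 13.777778
Number of dilutions = 3
Total DF = (62.0 / 4.5)^3 (full precision, rounded at the end) = 2615.40

2615.40


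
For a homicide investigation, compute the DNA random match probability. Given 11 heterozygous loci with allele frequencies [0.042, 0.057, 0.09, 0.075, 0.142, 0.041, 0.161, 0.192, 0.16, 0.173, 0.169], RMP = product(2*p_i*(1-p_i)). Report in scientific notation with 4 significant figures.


Computing RMP for 11 loci:
Locus 1: 2 * 0.042 * 0.958 = 0.080472
Locus 2: 2 * 0.057 * 0.943 = 0.107502
Locus 3: 2 * 0.09 * 0.91 = 0.1638
Locus 4: 2 * 0.075 * 0.925 = 0.13875
Locus 5: 2 * 0.142 * 0.858 = 0.243672
Locus 6: 2 * 0.041 * 0.959 = 0.078638
Locus 7: 2 * 0.161 * 0.839 = 0.270158
Locus 8: 2 * 0.192 * 0.808 = 0.310272
Locus 9: 2 * 0.16 * 0.84 = 0.2688
Locus 10: 2 * 0.173 * 0.827 = 0.286142
Locus 11: 2 * 0.169 * 0.831 = 0.280878
RMP = 6.822e-09

6.822e-09
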